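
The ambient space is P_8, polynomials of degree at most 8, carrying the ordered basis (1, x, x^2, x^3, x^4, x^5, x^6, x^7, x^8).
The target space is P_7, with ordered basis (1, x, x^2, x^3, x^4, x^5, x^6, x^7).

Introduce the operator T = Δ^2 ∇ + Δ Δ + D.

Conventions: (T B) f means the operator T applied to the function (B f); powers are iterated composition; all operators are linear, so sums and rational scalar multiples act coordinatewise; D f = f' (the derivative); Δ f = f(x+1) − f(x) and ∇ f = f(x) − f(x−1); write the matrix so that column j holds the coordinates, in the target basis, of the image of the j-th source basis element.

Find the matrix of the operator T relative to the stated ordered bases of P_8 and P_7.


the matrix is [[0, 1, 2, 12, 26, 60, 122, 252, 506]; [0, 0, 2, 6, 48, 130, 360, 854, 2016]; [0, 0, 0, 3, 12, 120, 390, 1260, 3416]; [0, 0, 0, 0, 4, 20, 240, 910, 3360]; [0, 0, 0, 0, 0, 5, 30, 420, 1820]; [0, 0, 0, 0, 0, 0, 6, 42, 672]; [0, 0, 0, 0, 0, 0, 0, 7, 56]; [0, 0, 0, 0, 0, 0, 0, 0, 8]] (rows listed top to bottom)

image of 1: 0
image of x: 1
image of x^2: 2x + 2
image of x^3: 3x^2 + 6x + 12
image of x^4: 4x^3 + 12x^2 + 48x + 26
image of x^5: 5x^4 + 20x^3 + 120x^2 + 130x + 60
image of x^6: 6x^5 + 30x^4 + 240x^3 + 390x^2 + 360x + 122
image of x^7: 7x^6 + 42x^5 + 420x^4 + 910x^3 + 1260x^2 + 854x + 252
image of x^8: 8x^7 + 56x^6 + 672x^5 + 1820x^4 + 3360x^3 + 3416x^2 + 2016x + 506
each image's coordinates form column j of the matrix


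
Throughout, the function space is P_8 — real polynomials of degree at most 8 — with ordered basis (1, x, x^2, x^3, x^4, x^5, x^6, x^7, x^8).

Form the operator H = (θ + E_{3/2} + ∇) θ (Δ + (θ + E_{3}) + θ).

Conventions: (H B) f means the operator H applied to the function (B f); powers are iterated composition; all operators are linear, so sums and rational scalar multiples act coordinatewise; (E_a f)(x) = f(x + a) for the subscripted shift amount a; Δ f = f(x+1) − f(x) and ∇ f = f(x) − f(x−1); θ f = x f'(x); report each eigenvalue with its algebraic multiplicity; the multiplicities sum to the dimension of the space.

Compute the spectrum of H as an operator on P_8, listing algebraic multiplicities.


image of 1: 0
image of x: 6x + 15/2
image of x^2: 30x^2 + 66x + 65/2
image of x^3: 84x^3 + (459/2)x^2 + (1035/4)x + 1575/8
image of x^4: 180x^4 + 552x^3 + 990x^2 + 1634x + 3145/4
image of x^5: 330x^5 + (2175/2)x^4 + (5375/2)x^3 + (27745/4)x^2 + (116195/16)x + 122725/32
image of x^6: 546x^6 + 1890x^5 + (11925/2)x^4 + 21045x^3 + (275865/8)x^2 + (307899/8)x + 587655/32
image of x^7: 840x^7 + (6027/2)x^6 + (46305/4)x^5 + (415625/8)x^4 + (1862315/16)x^3 + (6394983/32)x^2 + (12798415/64)x + 11756395/128
image of x^8: 1224x^8 + 4512x^7 + 20440x^6 + 111440x^5 + 317275x^4 + 735868x^3 + (2255295/2)x^2 + 1076773x + 14710625/32
the matrix is upper triangular; its diagonal is (0, 6, 30, 84, 180, 330, 546, 840, 1224)
for a triangular matrix the eigenvalues are the diagonal entries, with algebraic multiplicity their repetition count

λ = 0 (multiplicity 1), λ = 6 (multiplicity 1), λ = 30 (multiplicity 1), λ = 84 (multiplicity 1), λ = 180 (multiplicity 1), λ = 330 (multiplicity 1), λ = 546 (multiplicity 1), λ = 840 (multiplicity 1), λ = 1224 (multiplicity 1)


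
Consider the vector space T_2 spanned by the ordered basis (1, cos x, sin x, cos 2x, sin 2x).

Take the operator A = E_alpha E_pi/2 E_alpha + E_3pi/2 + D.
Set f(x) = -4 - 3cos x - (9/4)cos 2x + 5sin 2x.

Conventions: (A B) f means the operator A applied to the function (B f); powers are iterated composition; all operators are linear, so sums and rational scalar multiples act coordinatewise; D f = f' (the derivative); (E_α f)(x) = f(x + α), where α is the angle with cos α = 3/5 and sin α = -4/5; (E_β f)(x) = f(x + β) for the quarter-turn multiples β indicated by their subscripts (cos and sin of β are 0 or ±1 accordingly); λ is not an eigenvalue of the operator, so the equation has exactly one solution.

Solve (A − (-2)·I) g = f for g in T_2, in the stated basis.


the image equals g(x) = -1 - (222/221)cos x + (21/221)sin x - (3581/1730)cos 2x + (7407/6920)sin 2x

write g with unknown coordinates in the stated basis and equate coefficients in (A − (-2)·I) g = f
solving from the highest basis element down gives g = -1 - (222/221)cos x + (21/221)sin x - (3581/1730)cos 2x + (7407/6920)sin 2x
check: A g = -2 - (219/221)cos x - (42/221)sin x + (6539/3460)cos 2x + (9893/3460)sin 2x
so A g − (-2)·g = -4 - 3cos x - (9/4)cos 2x + 5sin 2x = f ✓


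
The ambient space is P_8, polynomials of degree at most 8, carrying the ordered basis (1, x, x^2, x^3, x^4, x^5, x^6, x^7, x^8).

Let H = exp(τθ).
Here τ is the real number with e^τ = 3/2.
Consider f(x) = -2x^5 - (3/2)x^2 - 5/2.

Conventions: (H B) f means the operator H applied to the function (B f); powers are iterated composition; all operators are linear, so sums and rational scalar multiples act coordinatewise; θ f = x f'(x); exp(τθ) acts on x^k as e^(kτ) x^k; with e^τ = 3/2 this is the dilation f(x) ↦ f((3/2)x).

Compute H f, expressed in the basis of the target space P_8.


exp(τθ) x^k = e^(kτ) x^k; with e^τ = 3/2 this sends x^k to (3/2)^k x^k
x^2 ↦ 9/4 x^2
x^5 ↦ 243/32 x^5
applying this coordinatewise to f: exp(τθ) f = -(243/16)x^5 - (27/8)x^2 - 5/2

g(x) = -(243/16)x^5 - (27/8)x^2 - 5/2


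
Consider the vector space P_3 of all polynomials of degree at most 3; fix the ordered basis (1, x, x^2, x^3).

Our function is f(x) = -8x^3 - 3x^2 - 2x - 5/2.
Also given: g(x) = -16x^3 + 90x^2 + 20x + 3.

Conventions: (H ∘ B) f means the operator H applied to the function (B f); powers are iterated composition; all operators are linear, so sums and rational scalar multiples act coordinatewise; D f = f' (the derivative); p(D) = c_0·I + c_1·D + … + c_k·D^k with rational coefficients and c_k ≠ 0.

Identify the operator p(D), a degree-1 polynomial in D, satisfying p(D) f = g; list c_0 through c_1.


c_0 = 2, c_1 = -4

D^0 f = -8x^3 - 3x^2 - 2x - 5/2
D^1 f = -24x^2 - 6x - 2
matching coefficients of g against c_0 f + c_1 Df + … from the top degree down determines the c_i
solution: c_0 = 2, c_1 = -4


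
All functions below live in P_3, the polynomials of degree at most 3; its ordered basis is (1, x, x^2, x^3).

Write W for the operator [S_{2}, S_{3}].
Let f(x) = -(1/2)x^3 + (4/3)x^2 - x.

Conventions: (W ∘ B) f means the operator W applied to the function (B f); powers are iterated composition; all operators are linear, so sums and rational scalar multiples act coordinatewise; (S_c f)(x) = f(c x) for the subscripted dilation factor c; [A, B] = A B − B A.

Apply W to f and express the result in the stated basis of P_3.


g(x) = 0

S_{3} f = -(27/2)x^3 + 12x^2 - 3x
S_{2} S_{3} f = -108x^3 + 48x^2 - 6x
S_{2} f = -4x^3 + (16/3)x^2 - 2x
S_{3} S_{2} f = -108x^3 + 48x^2 - 6x
[S_{2}, S_{3}] f = 0


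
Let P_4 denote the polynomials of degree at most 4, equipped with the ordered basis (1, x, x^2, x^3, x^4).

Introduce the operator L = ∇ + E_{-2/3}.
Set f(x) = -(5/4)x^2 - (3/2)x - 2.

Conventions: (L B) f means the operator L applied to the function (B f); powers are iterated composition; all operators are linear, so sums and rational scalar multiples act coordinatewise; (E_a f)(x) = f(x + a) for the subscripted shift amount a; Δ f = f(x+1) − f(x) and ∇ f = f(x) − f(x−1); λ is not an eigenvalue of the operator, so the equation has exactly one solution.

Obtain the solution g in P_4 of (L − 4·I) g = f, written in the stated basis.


write g with unknown coordinates in the stated basis and equate coefficients in (L − 4·I) g = f
solving from the highest basis element down gives g = (5/12)x^2 + (16/27)x + 637/972
check: L g = (5/12)x^2 + (47/54)x + 151/243
so L g − 4·g = -(5/4)x^2 - (3/2)x - 2 = f ✓

the result is g(x) = (5/12)x^2 + (16/27)x + 637/972


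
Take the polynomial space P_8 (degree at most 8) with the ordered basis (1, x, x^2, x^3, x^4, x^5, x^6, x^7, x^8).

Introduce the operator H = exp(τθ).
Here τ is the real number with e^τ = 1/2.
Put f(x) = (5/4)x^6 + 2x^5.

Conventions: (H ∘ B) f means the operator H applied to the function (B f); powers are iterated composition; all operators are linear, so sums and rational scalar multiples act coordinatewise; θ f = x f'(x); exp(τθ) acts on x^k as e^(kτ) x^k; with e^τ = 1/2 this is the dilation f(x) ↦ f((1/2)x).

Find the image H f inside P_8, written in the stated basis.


exp(τθ) x^k = e^(kτ) x^k; with e^τ = 1/2 this sends x^k to (1/2)^k x^k
x^5 ↦ 1/32 x^5
x^6 ↦ 1/64 x^6
applying this coordinatewise to f: exp(τθ) f = (5/256)x^6 + (1/16)x^5

the image equals g(x) = (5/256)x^6 + (1/16)x^5


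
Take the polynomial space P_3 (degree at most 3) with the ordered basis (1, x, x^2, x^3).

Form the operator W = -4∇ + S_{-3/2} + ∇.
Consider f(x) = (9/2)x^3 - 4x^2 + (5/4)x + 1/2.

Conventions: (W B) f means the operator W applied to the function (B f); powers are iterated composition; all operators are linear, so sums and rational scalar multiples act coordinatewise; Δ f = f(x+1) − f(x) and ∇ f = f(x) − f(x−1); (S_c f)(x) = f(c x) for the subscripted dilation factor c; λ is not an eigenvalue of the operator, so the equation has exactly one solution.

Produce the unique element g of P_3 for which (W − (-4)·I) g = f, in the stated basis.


write g with unknown coordinates in the stated basis and equate coefficients in (W − (-4)·I) g = f
solving from the highest basis element down gives g = (36/5)x^3 + (1216/125)x^2 - (2591/1250)x - 8314/3125
check: W g = -(243/10)x^3 - (5364/125)x^2 + (23853/2500)x + 69637/6250
so W g − (-4)·g = (9/2)x^3 - 4x^2 + (5/4)x + 1/2 = f ✓

g(x) = (36/5)x^3 + (1216/125)x^2 - (2591/1250)x - 8314/3125


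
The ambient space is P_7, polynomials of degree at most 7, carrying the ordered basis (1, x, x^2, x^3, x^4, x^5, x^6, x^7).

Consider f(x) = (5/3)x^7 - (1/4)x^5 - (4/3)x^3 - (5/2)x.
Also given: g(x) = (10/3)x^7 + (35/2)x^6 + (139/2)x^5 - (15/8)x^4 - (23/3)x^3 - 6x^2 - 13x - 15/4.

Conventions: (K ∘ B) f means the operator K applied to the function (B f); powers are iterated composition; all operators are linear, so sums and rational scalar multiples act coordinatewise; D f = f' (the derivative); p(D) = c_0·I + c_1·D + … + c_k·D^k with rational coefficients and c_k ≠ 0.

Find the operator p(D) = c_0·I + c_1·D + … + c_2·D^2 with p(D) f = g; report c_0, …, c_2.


c_0 = 2, c_1 = 3/2, c_2 = 1

D^0 f = (5/3)x^7 - (1/4)x^5 - (4/3)x^3 - (5/2)x
D^1 f = (35/3)x^6 - (5/4)x^4 - 4x^2 - 5/2
D^2 f = 70x^5 - 5x^3 - 8x
matching coefficients of g against c_0 f + c_1 Df + … from the top degree down determines the c_i
solution: c_0 = 2, c_1 = 3/2, c_2 = 1


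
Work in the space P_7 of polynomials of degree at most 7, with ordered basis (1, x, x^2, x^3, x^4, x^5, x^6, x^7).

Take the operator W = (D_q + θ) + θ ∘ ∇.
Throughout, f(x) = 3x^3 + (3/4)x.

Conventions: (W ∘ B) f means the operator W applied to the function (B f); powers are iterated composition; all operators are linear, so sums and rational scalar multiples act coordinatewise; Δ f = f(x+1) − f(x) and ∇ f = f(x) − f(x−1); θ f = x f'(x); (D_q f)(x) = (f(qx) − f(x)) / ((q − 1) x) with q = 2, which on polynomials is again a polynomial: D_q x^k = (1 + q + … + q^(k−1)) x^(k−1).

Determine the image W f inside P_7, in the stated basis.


the result is g(x) = 9x^3 + 39x^2 - (33/4)x + 3/4

D_q f = 21x^2 + 3/4
θ f = 9x^3 + (3/4)x
(D_q + θ) f = 9x^3 + 21x^2 + (3/4)x + 3/4
∇ f = 9x^2 - 9x + 15/4
θ ∇ f = 18x^2 - 9x
((D_q + θ) + θ ∘ ∇) f = 9x^3 + 39x^2 - (33/4)x + 3/4


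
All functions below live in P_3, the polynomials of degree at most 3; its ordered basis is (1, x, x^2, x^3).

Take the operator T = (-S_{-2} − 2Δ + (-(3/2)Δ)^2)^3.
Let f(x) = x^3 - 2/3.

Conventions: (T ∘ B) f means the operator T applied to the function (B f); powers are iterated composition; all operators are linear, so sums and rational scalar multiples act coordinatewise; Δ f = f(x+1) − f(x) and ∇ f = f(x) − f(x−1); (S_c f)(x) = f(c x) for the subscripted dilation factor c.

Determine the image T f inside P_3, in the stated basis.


S_{-2} f = -8x^3 - 2/3
(-S_{-2}) f = 8x^3 + 2/3
Δ f = 3x^2 + 3x + 1
(-2Δ) f = -6x^2 - 6x - 2
Δ f = 3x^2 + 3x + 1
(-(3/2)Δ) f = -(9/2)x^2 - (9/2)x - 3/2
Δ (-(3/2)Δ) f = -9x - 9
(-(3/2)Δ) (-(3/2)Δ) f = (27/2)x + 27/2
(-S_{-2} − 2Δ + (-(3/2)Δ)^2) f = 8x^3 - 6x^2 + (15/2)x + 73/6
S_{-2} (-S_{-2} − 2Δ + (-(3/2)Δ)^2) f = -64x^3 - 24x^2 - 15x + 73/6
(-S_{-2}) (-S_{-2} − 2Δ + (-(3/2)Δ)^2) f = 64x^3 + 24x^2 + 15x - 73/6
Δ (-S_{-2} − 2Δ + (-(3/2)Δ)^2) f = 24x^2 + 12x + 19/2
(-2Δ) (-S_{-2} − 2Δ + (-(3/2)Δ)^2) f = -48x^2 - 24x - 19
Δ (-S_{-2} − 2Δ + (-(3/2)Δ)^2) f = 24x^2 + 12x + 19/2
(-(3/2)Δ) (-S_{-2} − 2Δ + (-(3/2)Δ)^2) f = -36x^2 - 18x - 57/4
Δ (-(3/2)Δ) (-S_{-2} − 2Δ + (-(3/2)Δ)^2) f = -72x - 54
(-(3/2)Δ) (-(3/2)Δ) (-S_{-2} − 2Δ + (-(3/2)Δ)^2) f = 108x + 81
(-S_{-2} − 2Δ + (-(3/2)Δ)^2) (-S_{-2} − 2Δ + (-(3/2)Δ)^2) f = 64x^3 - 24x^2 + 99x + 299/6
S_{-2} (-S_{-2} − 2Δ + (-(3/2)Δ)^2) (-S_{-2} − 2Δ + (-(3/2)Δ)^2) f = -512x^3 - 96x^2 - 198x + 299/6
(-S_{-2}) (-S_{-2} − 2Δ + (-(3/2)Δ)^2) (-S_{-2} − 2Δ + (-(3/2)Δ)^2) f = 512x^3 + 96x^2 + 198x - 299/6
Δ (-S_{-2} − 2Δ + (-(3/2)Δ)^2) (-S_{-2} − 2Δ + (-(3/2)Δ)^2) f = 192x^2 + 144x + 139
(-2Δ) (-S_{-2} − 2Δ + (-(3/2)Δ)^2) (-S_{-2} − 2Δ + (-(3/2)Δ)^2) f = -384x^2 - 288x - 278
Δ (-S_{-2} − 2Δ + (-(3/2)Δ)^2) (-S_{-2} − 2Δ + (-(3/2)Δ)^2) f = 192x^2 + 144x + 139
(-(3/2)Δ) (-S_{-2} − 2Δ + (-(3/2)Δ)^2) (-S_{-2} − 2Δ + (-(3/2)Δ)^2) f = -288x^2 - 216x - 417/2
Δ (-(3/2)Δ) (-S_{-2} − 2Δ + (-(3/2)Δ)^2) (-S_{-2} − 2Δ + (-(3/2)Δ)^2) f = -576x - 504
(-(3/2)Δ) (-(3/2)Δ) (-S_{-2} − 2Δ + (-(3/2)Δ)^2) (-S_{-2} − 2Δ + (-(3/2)Δ)^2) f = 864x + 756
(-S_{-2} − 2Δ + (-(3/2)Δ)^2) (-S_{-2} − 2Δ + (-(3/2)Δ)^2) (-S_{-2} − 2Δ + (-(3/2)Δ)^2) f = 512x^3 - 288x^2 + 774x + 2569/6

the image equals g(x) = 512x^3 - 288x^2 + 774x + 2569/6


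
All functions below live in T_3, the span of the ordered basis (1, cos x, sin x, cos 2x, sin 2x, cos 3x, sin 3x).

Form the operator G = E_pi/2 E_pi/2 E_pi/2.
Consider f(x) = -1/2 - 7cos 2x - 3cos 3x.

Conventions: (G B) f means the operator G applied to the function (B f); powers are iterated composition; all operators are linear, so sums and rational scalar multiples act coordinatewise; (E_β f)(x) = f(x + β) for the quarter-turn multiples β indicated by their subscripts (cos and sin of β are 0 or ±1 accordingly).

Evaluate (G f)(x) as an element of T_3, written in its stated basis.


E_pi/2 f = -1/2 + 7cos 2x - 3sin 3x
E_pi/2 E_pi/2 f = -1/2 - 7cos 2x + 3cos 3x
E_pi/2 E_pi/2 E_pi/2 f = -1/2 + 7cos 2x + 3sin 3x

the image equals g(x) = -1/2 + 7cos 2x + 3sin 3x


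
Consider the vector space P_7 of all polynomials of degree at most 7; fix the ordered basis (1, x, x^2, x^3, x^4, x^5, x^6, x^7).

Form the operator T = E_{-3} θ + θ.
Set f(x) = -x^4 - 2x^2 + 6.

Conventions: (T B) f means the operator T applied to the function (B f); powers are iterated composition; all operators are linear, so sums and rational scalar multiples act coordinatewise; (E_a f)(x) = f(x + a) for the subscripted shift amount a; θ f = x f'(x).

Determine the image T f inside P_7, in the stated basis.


the result is g(x) = -8x^4 + 48x^3 - 224x^2 + 456x - 360

θ f = -4x^4 - 4x^2
E_{-3} θ f = -4x^4 + 48x^3 - 220x^2 + 456x - 360
θ f = -4x^4 - 4x^2
(E_{-3} θ + θ) f = -8x^4 + 48x^3 - 224x^2 + 456x - 360


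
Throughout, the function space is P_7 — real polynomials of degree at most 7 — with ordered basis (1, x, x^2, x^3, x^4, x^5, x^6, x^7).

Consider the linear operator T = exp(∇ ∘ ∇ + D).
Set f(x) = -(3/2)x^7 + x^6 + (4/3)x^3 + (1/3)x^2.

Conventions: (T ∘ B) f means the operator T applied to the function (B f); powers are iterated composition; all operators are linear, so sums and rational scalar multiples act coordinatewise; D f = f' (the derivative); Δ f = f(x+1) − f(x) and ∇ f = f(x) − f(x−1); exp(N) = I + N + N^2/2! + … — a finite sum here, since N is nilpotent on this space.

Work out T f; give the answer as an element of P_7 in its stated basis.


order-1 term: -(21/2)x^6 - 57x^5 + 345x^4 - 855x^3 + 1159x^2 - (2467/3)x + 731/3
order-2 term: -(63/2)x^5 - 300x^4 + 750x^3 + 1395x^2 - 6596x + 18772/3
order-3 term: -(105/2)x^4 - 610x^3 + 180x^2 + 4095x - 11561/3
order-4 term: -(105/2)x^3 - 615x^2 - 510x + 1845
order-5 term: -(63/2)x^2 - 309x - 285
order-6 term: -(21/2)x - 62
order-7 term: -3/2
the series for exp(∇ ∘ ∇ + D) f terminates at order 7
exp(∇ ∘ ∇ + D) f = -(3/2)x^7 - (19/2)x^6 - (177/2)x^5 - (15/2)x^4 - (4597/6)x^3 + (12527/6)x^2 - (24917/6)x + 24863/6

the result is g(x) = -(3/2)x^7 - (19/2)x^6 - (177/2)x^5 - (15/2)x^4 - (4597/6)x^3 + (12527/6)x^2 - (24917/6)x + 24863/6


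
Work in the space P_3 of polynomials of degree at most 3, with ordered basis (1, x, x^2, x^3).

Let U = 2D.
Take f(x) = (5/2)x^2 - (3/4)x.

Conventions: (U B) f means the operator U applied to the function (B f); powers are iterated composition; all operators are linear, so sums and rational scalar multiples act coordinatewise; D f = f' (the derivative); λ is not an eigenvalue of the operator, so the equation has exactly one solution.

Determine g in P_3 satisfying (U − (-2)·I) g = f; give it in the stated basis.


write g with unknown coordinates in the stated basis and equate coefficients in (U − (-2)·I) g = f
solving from the highest basis element down gives g = (5/4)x^2 - (23/8)x + 23/8
check: U g = 5x - 23/4
so U g − (-2)·g = (5/2)x^2 - (3/4)x = f ✓

g(x) = (5/4)x^2 - (23/8)x + 23/8


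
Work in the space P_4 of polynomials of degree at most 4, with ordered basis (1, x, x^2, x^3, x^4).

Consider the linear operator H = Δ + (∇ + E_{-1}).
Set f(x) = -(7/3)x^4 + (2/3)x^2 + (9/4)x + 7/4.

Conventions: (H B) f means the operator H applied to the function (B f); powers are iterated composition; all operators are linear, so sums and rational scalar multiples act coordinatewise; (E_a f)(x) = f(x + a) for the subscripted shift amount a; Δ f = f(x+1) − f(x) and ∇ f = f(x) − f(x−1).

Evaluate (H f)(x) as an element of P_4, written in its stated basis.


the image equals g(x) = -(7/3)x^4 - (28/3)x^3 - (40/3)x^2 - (23/4)x + 7/3

Δ f = -(28/3)x^3 - 14x^2 - 8x + 7/12
∇ f = -(28/3)x^3 + 14x^2 - 8x + 47/12
E_{-1} f = -(7/3)x^4 + (28/3)x^3 - (40/3)x^2 + (41/4)x - 13/6
(∇ + E_{-1}) f = -(7/3)x^4 + (2/3)x^2 + (9/4)x + 7/4
(Δ + (∇ + E_{-1})) f = -(7/3)x^4 - (28/3)x^3 - (40/3)x^2 - (23/4)x + 7/3


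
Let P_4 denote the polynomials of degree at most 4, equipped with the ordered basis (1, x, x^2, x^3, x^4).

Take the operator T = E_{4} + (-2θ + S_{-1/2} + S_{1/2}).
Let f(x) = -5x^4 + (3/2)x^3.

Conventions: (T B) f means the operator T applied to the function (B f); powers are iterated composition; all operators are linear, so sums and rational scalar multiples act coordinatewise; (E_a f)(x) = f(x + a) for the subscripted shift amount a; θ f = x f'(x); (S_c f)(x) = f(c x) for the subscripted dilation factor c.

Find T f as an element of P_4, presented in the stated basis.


g(x) = (275/8)x^4 - (175/2)x^3 - 462x^2 - 1208x - 1184

E_{4} f = -5x^4 - (157/2)x^3 - 462x^2 - 1208x - 1184
θ f = -20x^4 + (9/2)x^3
(-2θ) f = 40x^4 - 9x^3
S_{-1/2} f = -(5/16)x^4 - (3/16)x^3
S_{1/2} f = -(5/16)x^4 + (3/16)x^3
(-2θ + S_{-1/2} + S_{1/2}) f = (315/8)x^4 - 9x^3
(E_{4} + (-2θ + S_{-1/2} + S_{1/2})) f = (275/8)x^4 - (175/2)x^3 - 462x^2 - 1208x - 1184


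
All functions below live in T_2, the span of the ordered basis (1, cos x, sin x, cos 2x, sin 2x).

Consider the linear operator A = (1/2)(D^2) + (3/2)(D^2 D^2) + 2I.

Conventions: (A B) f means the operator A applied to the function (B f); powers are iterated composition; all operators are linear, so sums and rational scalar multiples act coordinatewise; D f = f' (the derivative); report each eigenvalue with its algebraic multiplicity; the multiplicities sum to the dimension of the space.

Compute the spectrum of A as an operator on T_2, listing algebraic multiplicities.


λ = 2 (multiplicity 1), λ = 3 (multiplicity 2), λ = 24 (multiplicity 2)

image of 1: 2
image of cos x: 3cos x
image of sin x: 3sin x
image of cos 2x: 24cos 2x
image of sin 2x: 24sin 2x
the matrix is diagonal; its diagonal is (2, 3, 3, 24, 24)
for a triangular matrix the eigenvalues are the diagonal entries, with algebraic multiplicity their repetition count


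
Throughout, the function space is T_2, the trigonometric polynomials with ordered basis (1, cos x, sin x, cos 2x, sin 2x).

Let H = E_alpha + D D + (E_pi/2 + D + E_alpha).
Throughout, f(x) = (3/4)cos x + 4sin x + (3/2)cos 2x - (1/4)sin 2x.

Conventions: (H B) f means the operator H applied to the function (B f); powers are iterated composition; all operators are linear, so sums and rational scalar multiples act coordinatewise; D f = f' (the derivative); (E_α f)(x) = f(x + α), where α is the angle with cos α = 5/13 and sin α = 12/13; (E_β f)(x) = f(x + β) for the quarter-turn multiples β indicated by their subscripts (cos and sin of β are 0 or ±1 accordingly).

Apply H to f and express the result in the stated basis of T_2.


E_alpha f = (207/52)cos x + (11/13)sin x - (417/338)cos 2x - (601/676)sin 2x
D f = 4cos x - (3/4)sin x - (1/2)cos 2x - 3sin 2x
D D f = -(3/4)cos x - 4sin x - 6cos 2x + sin 2x
E_pi/2 f = 4cos x - (3/4)sin x - (3/2)cos 2x + (1/4)sin 2x
D f = 4cos x - (3/4)sin x - (1/2)cos 2x - 3sin 2x
E_alpha f = (207/52)cos x + (11/13)sin x - (417/338)cos 2x - (601/676)sin 2x
(E_pi/2 + D + E_alpha) f = (623/52)cos x - (17/26)sin x - (1093/338)cos 2x - (615/169)sin 2x
(E_alpha + D D + (E_pi/2 + D + E_alpha)) f = (791/52)cos x - (99/26)sin x - (1769/169)cos 2x - (2385/676)sin 2x

the image equals g(x) = (791/52)cos x - (99/26)sin x - (1769/169)cos 2x - (2385/676)sin 2x


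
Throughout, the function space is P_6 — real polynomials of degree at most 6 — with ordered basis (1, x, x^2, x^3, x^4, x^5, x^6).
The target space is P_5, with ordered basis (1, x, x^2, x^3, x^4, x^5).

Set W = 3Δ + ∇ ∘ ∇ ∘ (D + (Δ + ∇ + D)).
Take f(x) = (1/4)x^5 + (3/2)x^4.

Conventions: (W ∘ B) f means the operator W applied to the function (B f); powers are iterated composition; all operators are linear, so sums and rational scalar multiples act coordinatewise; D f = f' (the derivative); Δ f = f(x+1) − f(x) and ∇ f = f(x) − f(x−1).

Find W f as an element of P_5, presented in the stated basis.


the result is g(x) = (15/4)x^4 + (51/2)x^3 + (189/2)x^2 + (183/4)x - 235/4

Δ f = (5/4)x^4 + (17/2)x^3 + (23/2)x^2 + (29/4)x + 7/4
(3Δ) f = (15/4)x^4 + (51/2)x^3 + (69/2)x^2 + (87/4)x + 21/4
D f = (5/4)x^4 + 6x^3
Δ f = (5/4)x^4 + (17/2)x^3 + (23/2)x^2 + (29/4)x + 7/4
∇ f = (5/4)x^4 + (7/2)x^3 - (13/2)x^2 + (19/4)x - 5/4
D f = (5/4)x^4 + 6x^3
(Δ + ∇ + D) f = (15/4)x^4 + 18x^3 + 5x^2 + 12x + 1/2
(D + (Δ + ∇ + D)) f = 5x^4 + 24x^3 + 5x^2 + 12x + 1/2
∇ (D + (Δ + ∇ + D)) f = 20x^3 + 42x^2 - 42x + 26
∇ ∇ (D + (Δ + ∇ + D)) f = 60x^2 + 24x - 64
(3Δ + ∇ ∘ ∇ ∘ (D + (Δ + ∇ + D))) f = (15/4)x^4 + (51/2)x^3 + (189/2)x^2 + (183/4)x - 235/4


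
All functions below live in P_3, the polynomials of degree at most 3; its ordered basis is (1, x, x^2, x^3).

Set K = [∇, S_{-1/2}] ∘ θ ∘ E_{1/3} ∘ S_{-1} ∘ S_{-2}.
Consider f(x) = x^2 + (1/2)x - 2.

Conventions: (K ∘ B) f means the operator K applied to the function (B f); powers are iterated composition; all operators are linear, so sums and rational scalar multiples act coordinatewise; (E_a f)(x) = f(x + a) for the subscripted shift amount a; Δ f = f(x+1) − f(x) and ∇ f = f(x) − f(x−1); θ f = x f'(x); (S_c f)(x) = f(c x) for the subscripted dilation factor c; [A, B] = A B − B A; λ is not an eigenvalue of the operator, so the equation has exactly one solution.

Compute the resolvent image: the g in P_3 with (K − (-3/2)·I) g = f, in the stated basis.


the result is g(x) = (2/3)x^2 - 5x - 110/9

write g with unknown coordinates in the stated basis and equate coefficients in (K − (-3/2)·I) g = f
solving from the highest basis element down gives g = (2/3)x^2 - 5x - 110/9
check: K g = 8x + 49/3
so K g − (-3/2)·g = x^2 + (1/2)x - 2 = f ✓


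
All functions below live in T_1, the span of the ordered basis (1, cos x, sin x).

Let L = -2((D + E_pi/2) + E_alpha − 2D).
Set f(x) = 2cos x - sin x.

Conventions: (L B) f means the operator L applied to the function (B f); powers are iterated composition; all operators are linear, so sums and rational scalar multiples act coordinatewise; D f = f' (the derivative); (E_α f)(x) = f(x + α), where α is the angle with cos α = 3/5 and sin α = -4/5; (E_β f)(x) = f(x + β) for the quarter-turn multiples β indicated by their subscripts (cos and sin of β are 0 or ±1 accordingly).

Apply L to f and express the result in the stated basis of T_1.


g(x) = -4cos x - 2sin x

D f = -cos x - 2sin x
E_pi/2 f = -cos x - 2sin x
(D + E_pi/2) f = -2cos x - 4sin x
E_alpha f = 2cos x + sin x
D f = -cos x - 2sin x
(-2D) f = 2cos x + 4sin x
((D + E_pi/2) + E_alpha − 2D) f = 2cos x + sin x
(-2((D + E_pi/2) + E_alpha − 2D)) f = -4cos x - 2sin x


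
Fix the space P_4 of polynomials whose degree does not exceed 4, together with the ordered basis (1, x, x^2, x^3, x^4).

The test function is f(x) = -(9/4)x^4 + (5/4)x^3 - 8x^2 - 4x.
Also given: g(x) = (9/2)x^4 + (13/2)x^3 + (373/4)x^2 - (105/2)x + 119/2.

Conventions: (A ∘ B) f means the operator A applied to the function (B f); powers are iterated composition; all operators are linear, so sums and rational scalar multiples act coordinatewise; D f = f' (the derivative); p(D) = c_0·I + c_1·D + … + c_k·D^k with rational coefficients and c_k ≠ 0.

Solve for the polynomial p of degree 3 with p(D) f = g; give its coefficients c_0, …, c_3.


D^0 f = -(9/4)x^4 + (5/4)x^3 - 8x^2 - 4x
D^1 f = -9x^3 + (15/4)x^2 - 16x - 4
D^2 f = -27x^2 + (15/2)x - 16
D^3 f = -54x + 15/2
matching coefficients of g against c_0 f + c_1 Df + … from the top degree down determines the c_i
solution: c_0 = -2, c_1 = -1, c_2 = -3, c_3 = 1

c_0 = -2, c_1 = -1, c_2 = -3, c_3 = 1


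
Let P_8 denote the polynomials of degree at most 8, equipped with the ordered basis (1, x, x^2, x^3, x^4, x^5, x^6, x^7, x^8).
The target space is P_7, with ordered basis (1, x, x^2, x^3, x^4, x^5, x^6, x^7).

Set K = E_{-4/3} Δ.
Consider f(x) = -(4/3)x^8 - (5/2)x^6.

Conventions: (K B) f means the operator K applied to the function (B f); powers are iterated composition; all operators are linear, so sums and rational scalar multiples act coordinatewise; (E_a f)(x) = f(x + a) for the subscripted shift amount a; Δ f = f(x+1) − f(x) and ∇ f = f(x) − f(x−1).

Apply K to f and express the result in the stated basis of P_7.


Δ f = -(32/3)x^7 - (112/3)x^6 - (269/3)x^5 - (785/6)x^4 - (374/3)x^3 - (449/6)x^2 - (77/3)x - 23/6
E_{-4/3} Δ f = -(32/3)x^7 + (560/9)x^6 - (1703/9)x^5 + (57725/162)x^4 - (104734/243)x^3 + (159295/486)x^2 - (312857/2187)x + 359035/13122

g(x) = -(32/3)x^7 + (560/9)x^6 - (1703/9)x^5 + (57725/162)x^4 - (104734/243)x^3 + (159295/486)x^2 - (312857/2187)x + 359035/13122


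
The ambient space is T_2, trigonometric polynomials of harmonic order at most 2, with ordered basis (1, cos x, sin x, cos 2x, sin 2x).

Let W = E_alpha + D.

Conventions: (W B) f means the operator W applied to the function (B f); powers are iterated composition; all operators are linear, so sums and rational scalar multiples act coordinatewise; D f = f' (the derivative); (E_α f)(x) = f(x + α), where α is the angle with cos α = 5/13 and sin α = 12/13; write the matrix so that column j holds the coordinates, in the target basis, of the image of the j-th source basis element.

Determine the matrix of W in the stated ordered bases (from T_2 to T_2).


the matrix is [[1, 0, 0, 0, 0]; [0, 5/13, 25/13, 0, 0]; [0, -25/13, 5/13, 0, 0]; [0, 0, 0, -119/169, 458/169]; [0, 0, 0, -458/169, -119/169]] (rows listed top to bottom)

image of 1: 1
image of cos x: (5/13)cos x - (25/13)sin x
image of sin x: (25/13)cos x + (5/13)sin x
image of cos 2x: -(119/169)cos 2x - (458/169)sin 2x
image of sin 2x: (458/169)cos 2x - (119/169)sin 2x
each image's coordinates form column j of the matrix


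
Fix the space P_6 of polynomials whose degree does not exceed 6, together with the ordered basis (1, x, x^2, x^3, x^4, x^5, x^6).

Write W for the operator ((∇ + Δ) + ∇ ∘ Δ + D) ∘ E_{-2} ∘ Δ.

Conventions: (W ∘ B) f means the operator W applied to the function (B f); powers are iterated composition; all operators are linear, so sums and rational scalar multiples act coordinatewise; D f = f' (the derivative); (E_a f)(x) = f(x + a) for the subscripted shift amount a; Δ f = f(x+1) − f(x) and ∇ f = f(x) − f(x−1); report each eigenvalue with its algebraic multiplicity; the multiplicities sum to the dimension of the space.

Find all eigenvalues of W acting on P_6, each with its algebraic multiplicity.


image of 1: 0
image of x: 0
image of x^2: 6
image of x^3: 18x - 21
image of x^4: 36x^2 - 84x + 56
image of x^5: 60x^3 - 210x^2 + 280x - 135
image of x^6: 90x^4 - 420x^3 + 840x^2 - 810x + 310
the matrix is upper triangular; its diagonal is (0, 0, 0, 0, 0, 0, 0)
for a triangular matrix the eigenvalues are the diagonal entries, with algebraic multiplicity their repetition count

λ = 0 (multiplicity 7)


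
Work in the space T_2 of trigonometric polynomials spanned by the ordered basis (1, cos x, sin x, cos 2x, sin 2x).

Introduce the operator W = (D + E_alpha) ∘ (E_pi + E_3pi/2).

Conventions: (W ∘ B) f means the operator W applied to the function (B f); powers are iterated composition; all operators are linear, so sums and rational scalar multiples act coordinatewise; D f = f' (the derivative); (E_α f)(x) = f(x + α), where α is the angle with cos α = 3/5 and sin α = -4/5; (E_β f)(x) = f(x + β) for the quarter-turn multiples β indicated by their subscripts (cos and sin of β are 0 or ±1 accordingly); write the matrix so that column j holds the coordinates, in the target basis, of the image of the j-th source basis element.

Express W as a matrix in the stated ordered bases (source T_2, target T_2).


image of 1: 2
image of cos x: -(2/5)cos x + (4/5)sin x
image of sin x: -(4/5)cos x - (2/5)sin x
image of cos 2x: 0
image of sin 2x: 0
each image's coordinates form column j of the matrix

the matrix is [[2, 0, 0, 0, 0]; [0, -2/5, -4/5, 0, 0]; [0, 4/5, -2/5, 0, 0]; [0, 0, 0, 0, 0]; [0, 0, 0, 0, 0]] (rows listed top to bottom)


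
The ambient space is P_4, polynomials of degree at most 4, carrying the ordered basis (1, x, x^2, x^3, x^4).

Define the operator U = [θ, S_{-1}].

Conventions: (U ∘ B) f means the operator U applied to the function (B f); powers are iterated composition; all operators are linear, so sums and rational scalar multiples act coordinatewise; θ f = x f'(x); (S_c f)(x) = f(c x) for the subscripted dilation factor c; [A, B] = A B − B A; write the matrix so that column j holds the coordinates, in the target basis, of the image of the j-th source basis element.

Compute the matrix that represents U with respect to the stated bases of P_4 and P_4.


the matrix is [[0, 0, 0, 0, 0]; [0, 0, 0, 0, 0]; [0, 0, 0, 0, 0]; [0, 0, 0, 0, 0]; [0, 0, 0, 0, 0]] (rows listed top to bottom)

image of 1: 0
image of x: 0
image of x^2: 0
image of x^3: 0
image of x^4: 0
each image's coordinates form column j of the matrix


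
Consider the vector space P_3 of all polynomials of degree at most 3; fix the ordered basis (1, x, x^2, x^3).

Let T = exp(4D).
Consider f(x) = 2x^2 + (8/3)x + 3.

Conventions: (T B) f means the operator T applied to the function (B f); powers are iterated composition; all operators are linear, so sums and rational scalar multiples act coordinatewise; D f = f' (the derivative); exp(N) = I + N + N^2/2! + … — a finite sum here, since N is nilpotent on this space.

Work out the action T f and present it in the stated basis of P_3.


g(x) = 2x^2 + (56/3)x + 137/3

order-1 term: 16x + 32/3
order-2 term: 32
the series for exp(4D) f terminates at order 2
exp(4D) f = 2x^2 + (56/3)x + 137/3


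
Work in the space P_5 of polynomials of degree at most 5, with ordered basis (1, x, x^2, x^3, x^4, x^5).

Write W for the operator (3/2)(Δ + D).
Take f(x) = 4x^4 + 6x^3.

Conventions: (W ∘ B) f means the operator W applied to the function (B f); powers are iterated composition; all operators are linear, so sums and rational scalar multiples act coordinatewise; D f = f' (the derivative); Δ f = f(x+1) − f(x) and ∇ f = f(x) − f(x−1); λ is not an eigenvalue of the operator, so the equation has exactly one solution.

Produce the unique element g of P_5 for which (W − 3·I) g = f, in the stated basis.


the image equals g(x) = -(4/3)x^4 - (22/3)x^3 - 26x^2 - (197/3)x - 83

write g with unknown coordinates in the stated basis and equate coefficients in (W − 3·I) g = f
solving from the highest basis element down gives g = -(4/3)x^4 - (22/3)x^3 - 26x^2 - (197/3)x - 83
check: W g = -16x^3 - 78x^2 - 197x - 249
so W g − 3·g = 4x^4 + 6x^3 = f ✓


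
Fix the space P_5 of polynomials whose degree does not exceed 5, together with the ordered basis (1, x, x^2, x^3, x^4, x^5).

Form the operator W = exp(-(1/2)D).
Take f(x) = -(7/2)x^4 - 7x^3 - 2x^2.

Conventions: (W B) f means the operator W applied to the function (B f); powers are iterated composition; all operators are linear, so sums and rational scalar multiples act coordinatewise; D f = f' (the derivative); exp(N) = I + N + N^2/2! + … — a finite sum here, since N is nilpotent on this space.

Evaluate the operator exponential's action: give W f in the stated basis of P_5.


order-1 term: 7x^3 + (21/2)x^2 + 2x
order-2 term: -(21/4)x^2 - (21/4)x - 1/2
order-3 term: (7/4)x + 7/8
order-4 term: -7/32
the series for exp(-(1/2)D) f terminates at order 4
exp(-(1/2)D) f = -(7/2)x^4 + (13/4)x^2 - (3/2)x + 5/32

g(x) = -(7/2)x^4 + (13/4)x^2 - (3/2)x + 5/32


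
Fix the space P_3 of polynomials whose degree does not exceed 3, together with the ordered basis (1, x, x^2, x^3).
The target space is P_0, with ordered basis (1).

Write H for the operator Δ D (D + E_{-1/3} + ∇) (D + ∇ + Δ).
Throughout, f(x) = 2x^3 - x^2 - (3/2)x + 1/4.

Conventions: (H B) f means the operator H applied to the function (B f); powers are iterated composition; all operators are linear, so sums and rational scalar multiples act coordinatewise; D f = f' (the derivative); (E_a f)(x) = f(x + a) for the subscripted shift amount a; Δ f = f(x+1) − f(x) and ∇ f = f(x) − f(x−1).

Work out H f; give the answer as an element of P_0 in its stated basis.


D f = 6x^2 - 2x - 3/2
∇ f = 6x^2 - 8x + 3/2
Δ f = 6x^2 + 4x - 1/2
(D + ∇ + Δ) f = 18x^2 - 6x - 1/2
D (D + ∇ + Δ) f = 36x - 6
E_{-1/3} (D + ∇ + Δ) f = 18x^2 - 18x + 7/2
∇ (D + ∇ + Δ) f = 36x - 24
(D + E_{-1/3} + ∇) (D + ∇ + Δ) f = 18x^2 + 54x - 53/2
D (D + E_{-1/3} + ∇) (D + ∇ + Δ) f = 36x + 54
Δ D (D + E_{-1/3} + ∇) (D + ∇ + Δ) f = 36

the image equals g(x) = 36


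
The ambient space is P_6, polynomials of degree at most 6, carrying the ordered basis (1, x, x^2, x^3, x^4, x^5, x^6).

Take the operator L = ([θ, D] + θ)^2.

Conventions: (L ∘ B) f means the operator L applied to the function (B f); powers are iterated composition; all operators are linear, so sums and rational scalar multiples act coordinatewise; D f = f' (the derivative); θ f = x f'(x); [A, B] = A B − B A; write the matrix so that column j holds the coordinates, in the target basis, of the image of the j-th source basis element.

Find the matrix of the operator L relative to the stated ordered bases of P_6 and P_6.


the matrix is [[0, -1, 2, 0, 0, 0, 0]; [0, 1, -6, 6, 0, 0, 0]; [0, 0, 4, -15, 12, 0, 0]; [0, 0, 0, 9, -28, 20, 0]; [0, 0, 0, 0, 16, -45, 30]; [0, 0, 0, 0, 0, 25, -66]; [0, 0, 0, 0, 0, 0, 36]] (rows listed top to bottom)

image of 1: 0
image of x: x - 1
image of x^2: 4x^2 - 6x + 2
image of x^3: 9x^3 - 15x^2 + 6x
image of x^4: 16x^4 - 28x^3 + 12x^2
image of x^5: 25x^5 - 45x^4 + 20x^3
image of x^6: 36x^6 - 66x^5 + 30x^4
each image's coordinates form column j of the matrix


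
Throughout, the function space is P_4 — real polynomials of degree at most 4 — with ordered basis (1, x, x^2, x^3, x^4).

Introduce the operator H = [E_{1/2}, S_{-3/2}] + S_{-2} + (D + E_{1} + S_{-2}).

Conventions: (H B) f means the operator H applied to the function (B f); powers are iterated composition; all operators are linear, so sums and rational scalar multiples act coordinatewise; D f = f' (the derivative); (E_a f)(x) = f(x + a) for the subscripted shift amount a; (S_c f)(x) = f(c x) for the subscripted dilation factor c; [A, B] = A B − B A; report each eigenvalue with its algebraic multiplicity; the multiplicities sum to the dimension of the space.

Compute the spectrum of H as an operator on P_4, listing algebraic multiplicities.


image of 1: 3
image of x: -3x + 3/4
image of x^2: 9x^2 + (31/4)x + 21/16
image of x^3: -15x^3 - (39/16)x^2 + (51/32)x + 29/64
image of x^4: 33x^4 + (199/8)x^3 + (327/32)x^2 + (233/32)x + 321/256
the matrix is upper triangular; its diagonal is (3, -3, 9, -15, 33)
for a triangular matrix the eigenvalues are the diagonal entries, with algebraic multiplicity their repetition count

λ = -15 (multiplicity 1), λ = -3 (multiplicity 1), λ = 3 (multiplicity 1), λ = 9 (multiplicity 1), λ = 33 (multiplicity 1)


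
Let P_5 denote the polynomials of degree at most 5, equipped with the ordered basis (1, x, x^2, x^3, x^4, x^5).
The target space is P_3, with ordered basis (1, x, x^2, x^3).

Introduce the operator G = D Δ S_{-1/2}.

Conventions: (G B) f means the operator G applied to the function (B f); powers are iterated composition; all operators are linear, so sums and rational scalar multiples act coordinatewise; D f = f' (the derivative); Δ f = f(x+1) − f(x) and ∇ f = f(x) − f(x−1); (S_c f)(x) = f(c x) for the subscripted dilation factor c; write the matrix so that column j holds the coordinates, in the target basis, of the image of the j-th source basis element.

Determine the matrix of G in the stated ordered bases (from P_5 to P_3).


image of 1: 0
image of x: 0
image of x^2: 1/2
image of x^3: -(3/4)x - 3/8
image of x^4: (3/4)x^2 + (3/4)x + 1/4
image of x^5: -(5/8)x^3 - (15/16)x^2 - (5/8)x - 5/32
each image's coordinates form column j of the matrix

the matrix is [[0, 0, 1/2, -3/8, 1/4, -5/32]; [0, 0, 0, -3/4, 3/4, -5/8]; [0, 0, 0, 0, 3/4, -15/16]; [0, 0, 0, 0, 0, -5/8]] (rows listed top to bottom)


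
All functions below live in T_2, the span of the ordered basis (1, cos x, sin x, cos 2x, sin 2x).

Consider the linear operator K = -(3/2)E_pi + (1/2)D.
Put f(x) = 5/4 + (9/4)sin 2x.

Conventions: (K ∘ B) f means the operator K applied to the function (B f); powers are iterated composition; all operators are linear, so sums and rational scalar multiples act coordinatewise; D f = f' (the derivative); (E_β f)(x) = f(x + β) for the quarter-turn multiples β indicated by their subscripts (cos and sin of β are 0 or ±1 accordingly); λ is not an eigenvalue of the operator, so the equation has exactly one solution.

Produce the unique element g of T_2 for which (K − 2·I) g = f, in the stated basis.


write g with unknown coordinates in the stated basis and equate coefficients in (K − 2·I) g = f
solving from the highest basis element down gives g = -5/14 - (9/53)cos 2x - (63/106)sin 2x
check: K g = 15/28 - (18/53)cos 2x + (225/212)sin 2x
so K g − 2·g = 5/4 + (9/4)sin 2x = f ✓

the result is g(x) = -5/14 - (9/53)cos 2x - (63/106)sin 2x


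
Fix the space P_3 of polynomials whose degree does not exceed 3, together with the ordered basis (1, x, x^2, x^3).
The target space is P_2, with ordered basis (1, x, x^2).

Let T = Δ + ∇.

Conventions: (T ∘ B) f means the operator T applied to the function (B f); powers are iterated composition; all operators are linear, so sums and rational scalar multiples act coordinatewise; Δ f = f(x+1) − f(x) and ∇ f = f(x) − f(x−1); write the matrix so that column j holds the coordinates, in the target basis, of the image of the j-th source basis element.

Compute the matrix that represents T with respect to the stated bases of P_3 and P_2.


the matrix is [[0, 2, 0, 2]; [0, 0, 4, 0]; [0, 0, 0, 6]] (rows listed top to bottom)

image of 1: 0
image of x: 2
image of x^2: 4x
image of x^3: 6x^2 + 2
each image's coordinates form column j of the matrix
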